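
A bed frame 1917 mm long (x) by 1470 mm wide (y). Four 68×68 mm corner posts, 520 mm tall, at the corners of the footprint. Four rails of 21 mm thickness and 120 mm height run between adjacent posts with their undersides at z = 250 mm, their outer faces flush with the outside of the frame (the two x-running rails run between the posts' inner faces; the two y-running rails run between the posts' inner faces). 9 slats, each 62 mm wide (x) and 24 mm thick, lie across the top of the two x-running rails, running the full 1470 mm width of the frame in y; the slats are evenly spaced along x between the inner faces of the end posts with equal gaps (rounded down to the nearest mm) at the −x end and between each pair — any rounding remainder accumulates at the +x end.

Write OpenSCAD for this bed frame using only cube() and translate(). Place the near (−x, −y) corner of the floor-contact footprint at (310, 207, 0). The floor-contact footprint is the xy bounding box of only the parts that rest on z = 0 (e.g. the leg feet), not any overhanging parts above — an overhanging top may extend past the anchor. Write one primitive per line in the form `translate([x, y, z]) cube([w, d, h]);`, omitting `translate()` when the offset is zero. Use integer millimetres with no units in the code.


translate([310, 207, 0]) cube([68, 68, 520]);
translate([310, 1609, 0]) cube([68, 68, 520]);
translate([2159, 207, 0]) cube([68, 68, 520]);
translate([2159, 1609, 0]) cube([68, 68, 520]);
translate([378, 207, 250]) cube([1781, 21, 120]);
translate([378, 1656, 250]) cube([1781, 21, 120]);
translate([310, 275, 250]) cube([21, 1334, 120]);
translate([2206, 275, 250]) cube([21, 1334, 120]);
translate([500, 207, 370]) cube([62, 1470, 24]);
translate([684, 207, 370]) cube([62, 1470, 24]);
translate([868, 207, 370]) cube([62, 1470, 24]);
translate([1052, 207, 370]) cube([62, 1470, 24]);
translate([1236, 207, 370]) cube([62, 1470, 24]);
translate([1420, 207, 370]) cube([62, 1470, 24]);
translate([1604, 207, 370]) cube([62, 1470, 24]);
translate([1788, 207, 370]) cube([62, 1470, 24]);
translate([1972, 207, 370]) cube([62, 1470, 24]);


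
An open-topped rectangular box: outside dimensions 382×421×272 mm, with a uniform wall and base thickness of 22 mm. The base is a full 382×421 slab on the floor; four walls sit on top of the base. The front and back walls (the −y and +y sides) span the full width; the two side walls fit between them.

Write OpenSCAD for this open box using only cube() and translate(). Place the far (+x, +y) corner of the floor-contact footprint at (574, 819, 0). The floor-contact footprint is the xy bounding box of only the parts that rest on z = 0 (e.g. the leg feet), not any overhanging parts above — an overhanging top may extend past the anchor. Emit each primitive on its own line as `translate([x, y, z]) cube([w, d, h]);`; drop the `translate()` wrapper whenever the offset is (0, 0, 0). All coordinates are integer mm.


translate([192, 398, 0]) cube([382, 421, 22]);
translate([192, 398, 22]) cube([382, 22, 250]);
translate([192, 797, 22]) cube([382, 22, 250]);
translate([192, 420, 22]) cube([22, 377, 250]);
translate([552, 420, 22]) cube([22, 377, 250]);


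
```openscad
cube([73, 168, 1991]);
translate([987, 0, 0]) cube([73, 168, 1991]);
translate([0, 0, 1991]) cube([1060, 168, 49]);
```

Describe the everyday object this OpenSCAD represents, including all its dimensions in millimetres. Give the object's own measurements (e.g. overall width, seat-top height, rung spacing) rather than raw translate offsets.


A door frame. The clear opening is 914 mm wide and 1991 mm high. Two 73 mm wide jambs, 168 mm deep, stand either side of the opening from the floor to the top of the opening. A 49 mm thick head sits across the top of both jambs, spanning the full outside width of the frame.


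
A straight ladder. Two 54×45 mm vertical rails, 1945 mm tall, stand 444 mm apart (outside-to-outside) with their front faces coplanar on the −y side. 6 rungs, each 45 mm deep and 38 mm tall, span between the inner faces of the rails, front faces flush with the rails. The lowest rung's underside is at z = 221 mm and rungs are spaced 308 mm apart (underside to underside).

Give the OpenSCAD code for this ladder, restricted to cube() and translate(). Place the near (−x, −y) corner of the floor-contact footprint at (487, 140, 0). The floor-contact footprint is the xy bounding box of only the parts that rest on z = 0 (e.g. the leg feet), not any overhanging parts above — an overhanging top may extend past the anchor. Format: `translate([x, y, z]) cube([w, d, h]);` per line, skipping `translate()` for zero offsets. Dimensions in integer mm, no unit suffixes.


// rung span = 444 - 2*54 = 336
// rung[k] z = 221 + k*308
translate([487, 140, 0]) cube([54, 45, 1945]);
translate([877, 140, 0]) cube([54, 45, 1945]);
translate([541, 140, 221]) cube([336, 45, 38]);
translate([541, 140, 529]) cube([336, 45, 38]);
translate([541, 140, 837]) cube([336, 45, 38]);
translate([541, 140, 1145]) cube([336, 45, 38]);
translate([541, 140, 1453]) cube([336, 45, 38]);
translate([541, 140, 1761]) cube([336, 45, 38]);


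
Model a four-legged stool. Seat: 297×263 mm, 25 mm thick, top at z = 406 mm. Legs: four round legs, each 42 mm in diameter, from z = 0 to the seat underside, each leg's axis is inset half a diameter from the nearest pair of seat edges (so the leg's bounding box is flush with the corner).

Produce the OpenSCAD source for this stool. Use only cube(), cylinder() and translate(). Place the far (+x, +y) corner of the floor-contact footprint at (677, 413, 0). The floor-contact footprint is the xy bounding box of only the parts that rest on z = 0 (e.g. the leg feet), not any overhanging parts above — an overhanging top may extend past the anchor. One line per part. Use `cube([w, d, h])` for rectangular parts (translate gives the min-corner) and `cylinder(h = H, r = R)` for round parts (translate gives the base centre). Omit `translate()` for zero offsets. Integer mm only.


translate([380, 150, 381]) cube([297, 263, 25]);
translate([401, 171, 0]) cylinder(h = 381, r = 21);
translate([656, 171, 0]) cylinder(h = 381, r = 21);
translate([401, 392, 0]) cylinder(h = 381, r = 21);
translate([656, 392, 0]) cylinder(h = 381, r = 21);


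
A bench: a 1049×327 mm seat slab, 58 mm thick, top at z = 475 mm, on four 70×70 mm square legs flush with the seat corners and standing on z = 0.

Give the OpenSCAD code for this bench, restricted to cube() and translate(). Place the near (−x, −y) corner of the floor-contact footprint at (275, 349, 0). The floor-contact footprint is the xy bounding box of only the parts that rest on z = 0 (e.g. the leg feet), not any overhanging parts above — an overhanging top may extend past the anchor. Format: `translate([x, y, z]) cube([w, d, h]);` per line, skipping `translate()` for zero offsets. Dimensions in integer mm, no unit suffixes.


// leg_h = 475 − 58 = 417
translate([275, 349, 417]) cube([1049, 327, 58]);
translate([275, 349, 0]) cube([70, 70, 417]);
translate([275, 606, 0]) cube([70, 70, 417]);
translate([1254, 349, 0]) cube([70, 70, 417]);
translate([1254, 606, 0]) cube([70, 70, 417]);


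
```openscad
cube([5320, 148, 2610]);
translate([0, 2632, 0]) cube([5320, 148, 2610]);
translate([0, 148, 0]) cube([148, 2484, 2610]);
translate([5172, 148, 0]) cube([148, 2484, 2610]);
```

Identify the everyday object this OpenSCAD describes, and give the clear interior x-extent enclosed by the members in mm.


A house (or room) frame. The interior width is 5024 mm.

Four 2610 mm walls enclosing a rectangle with no floor or roof — a room or house frame. Outside width is 5320 mm and wall thickness is 148 mm, so the interior width is 5320 − 2 × 148 = 5024 mm.


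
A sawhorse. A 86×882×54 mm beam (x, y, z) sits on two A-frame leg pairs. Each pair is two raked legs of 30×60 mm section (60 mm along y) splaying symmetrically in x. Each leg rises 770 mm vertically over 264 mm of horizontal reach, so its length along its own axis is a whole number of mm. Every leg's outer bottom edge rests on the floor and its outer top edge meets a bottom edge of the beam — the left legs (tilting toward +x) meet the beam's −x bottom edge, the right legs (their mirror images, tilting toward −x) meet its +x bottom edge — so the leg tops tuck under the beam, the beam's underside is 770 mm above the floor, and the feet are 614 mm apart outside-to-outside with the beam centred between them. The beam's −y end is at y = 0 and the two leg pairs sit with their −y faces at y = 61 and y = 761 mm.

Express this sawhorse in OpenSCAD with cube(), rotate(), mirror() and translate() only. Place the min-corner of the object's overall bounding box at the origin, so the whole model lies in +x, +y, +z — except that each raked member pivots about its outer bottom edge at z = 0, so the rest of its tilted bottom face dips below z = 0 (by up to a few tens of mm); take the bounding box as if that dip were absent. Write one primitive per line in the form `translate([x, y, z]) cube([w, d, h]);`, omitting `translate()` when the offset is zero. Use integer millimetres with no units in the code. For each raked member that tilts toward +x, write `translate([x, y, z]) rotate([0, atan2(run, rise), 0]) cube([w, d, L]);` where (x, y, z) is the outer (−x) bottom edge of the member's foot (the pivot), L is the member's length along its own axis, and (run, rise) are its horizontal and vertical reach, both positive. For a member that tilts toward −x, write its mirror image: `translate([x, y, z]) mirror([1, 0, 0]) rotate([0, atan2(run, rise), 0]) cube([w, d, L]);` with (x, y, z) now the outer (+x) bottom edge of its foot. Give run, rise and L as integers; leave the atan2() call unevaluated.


translate([264, 0, 770]) cube([86, 882, 54]);
translate([0, 61, 0]) rotate([0, atan2(264, 770), 0]) cube([30, 60, 814]);
translate([614, 61, 0]) mirror([1, 0, 0]) rotate([0, atan2(264, 770), 0]) cube([30, 60, 814]);
translate([0, 761, 0]) rotate([0, atan2(264, 770), 0]) cube([30, 60, 814]);
translate([614, 761, 0]) mirror([1, 0, 0]) rotate([0, atan2(264, 770), 0]) cube([30, 60, 814]);


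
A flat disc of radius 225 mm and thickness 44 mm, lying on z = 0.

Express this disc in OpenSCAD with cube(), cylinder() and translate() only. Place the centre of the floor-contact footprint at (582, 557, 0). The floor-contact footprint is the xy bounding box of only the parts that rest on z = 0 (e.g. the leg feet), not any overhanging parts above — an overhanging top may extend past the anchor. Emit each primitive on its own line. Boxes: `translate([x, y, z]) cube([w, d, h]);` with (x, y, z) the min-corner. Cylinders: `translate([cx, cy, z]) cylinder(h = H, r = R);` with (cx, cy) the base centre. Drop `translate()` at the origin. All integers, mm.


translate([582, 557, 0]) cylinder(h = 44, r = 225);


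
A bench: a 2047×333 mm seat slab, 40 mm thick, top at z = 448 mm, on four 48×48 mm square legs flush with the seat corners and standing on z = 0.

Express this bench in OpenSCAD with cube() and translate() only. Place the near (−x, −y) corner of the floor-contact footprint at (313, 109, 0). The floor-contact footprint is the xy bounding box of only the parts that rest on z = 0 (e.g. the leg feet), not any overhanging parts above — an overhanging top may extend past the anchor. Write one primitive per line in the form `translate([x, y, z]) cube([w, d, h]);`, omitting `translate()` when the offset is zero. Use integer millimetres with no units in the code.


translate([313, 109, 408]) cube([2047, 333, 40]);
translate([313, 109, 0]) cube([48, 48, 408]);
translate([313, 394, 0]) cube([48, 48, 408]);
translate([2312, 109, 0]) cube([48, 48, 408]);
translate([2312, 394, 0]) cube([48, 48, 408]);


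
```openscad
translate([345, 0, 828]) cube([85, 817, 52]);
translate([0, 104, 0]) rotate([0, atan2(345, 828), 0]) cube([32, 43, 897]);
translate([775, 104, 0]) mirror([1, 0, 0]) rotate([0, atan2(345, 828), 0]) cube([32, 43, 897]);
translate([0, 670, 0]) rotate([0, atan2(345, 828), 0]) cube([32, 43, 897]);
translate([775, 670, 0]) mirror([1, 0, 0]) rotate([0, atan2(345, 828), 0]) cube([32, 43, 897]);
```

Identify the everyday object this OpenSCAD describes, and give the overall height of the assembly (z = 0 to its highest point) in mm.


A sawhorse. The overall height is 880 mm.

A beam across two mirrored pairs of raked legs — a sawhorse. The beam's underside is at z = 828 (matching the legs' vertical rise in atan2(345, 828)) and the beam is 52 mm tall, so its top is at 828 + 52 = 880 mm. The raked legs top out at the beam's underside, so that is the highest point.


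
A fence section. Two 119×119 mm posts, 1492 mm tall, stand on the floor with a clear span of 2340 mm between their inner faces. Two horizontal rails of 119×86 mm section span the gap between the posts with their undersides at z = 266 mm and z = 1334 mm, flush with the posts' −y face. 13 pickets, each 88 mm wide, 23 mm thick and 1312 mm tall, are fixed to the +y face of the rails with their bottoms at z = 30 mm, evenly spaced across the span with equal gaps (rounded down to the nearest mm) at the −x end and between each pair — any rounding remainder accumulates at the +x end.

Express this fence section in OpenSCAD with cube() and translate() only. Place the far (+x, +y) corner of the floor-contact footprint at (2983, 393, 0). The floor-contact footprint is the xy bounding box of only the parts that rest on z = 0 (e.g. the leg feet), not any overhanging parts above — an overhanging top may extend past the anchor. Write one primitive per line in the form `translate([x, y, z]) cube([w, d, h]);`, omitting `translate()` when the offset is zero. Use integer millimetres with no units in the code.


translate([405, 274, 0]) cube([119, 119, 1492]);
translate([2864, 274, 0]) cube([119, 119, 1492]);
translate([524, 274, 266]) cube([2340, 119, 86]);
translate([524, 274, 1334]) cube([2340, 119, 86]);
translate([609, 393, 30]) cube([88, 23, 1312]);
translate([782, 393, 30]) cube([88, 23, 1312]);
translate([955, 393, 30]) cube([88, 23, 1312]);
translate([1128, 393, 30]) cube([88, 23, 1312]);
translate([1301, 393, 30]) cube([88, 23, 1312]);
translate([1474, 393, 30]) cube([88, 23, 1312]);
translate([1647, 393, 30]) cube([88, 23, 1312]);
translate([1820, 393, 30]) cube([88, 23, 1312]);
translate([1993, 393, 30]) cube([88, 23, 1312]);
translate([2166, 393, 30]) cube([88, 23, 1312]);
translate([2339, 393, 30]) cube([88, 23, 1312]);
translate([2512, 393, 30]) cube([88, 23, 1312]);
translate([2685, 393, 30]) cube([88, 23, 1312]);


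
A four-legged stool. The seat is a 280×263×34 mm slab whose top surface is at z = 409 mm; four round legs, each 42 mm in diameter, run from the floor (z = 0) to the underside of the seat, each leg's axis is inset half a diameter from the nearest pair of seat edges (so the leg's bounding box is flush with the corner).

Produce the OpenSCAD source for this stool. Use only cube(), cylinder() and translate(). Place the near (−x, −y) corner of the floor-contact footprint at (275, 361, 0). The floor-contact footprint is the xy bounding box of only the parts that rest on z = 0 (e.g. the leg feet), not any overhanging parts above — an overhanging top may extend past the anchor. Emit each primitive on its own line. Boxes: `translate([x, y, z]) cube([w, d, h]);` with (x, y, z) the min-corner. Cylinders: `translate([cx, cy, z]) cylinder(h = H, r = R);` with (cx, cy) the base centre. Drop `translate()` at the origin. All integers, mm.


translate([275, 361, 375]) cube([280, 263, 34]);
translate([296, 382, 0]) cylinder(h = 375, r = 21);
translate([534, 382, 0]) cylinder(h = 375, r = 21);
translate([296, 603, 0]) cylinder(h = 375, r = 21);
translate([534, 603, 0]) cylinder(h = 375, r = 21);


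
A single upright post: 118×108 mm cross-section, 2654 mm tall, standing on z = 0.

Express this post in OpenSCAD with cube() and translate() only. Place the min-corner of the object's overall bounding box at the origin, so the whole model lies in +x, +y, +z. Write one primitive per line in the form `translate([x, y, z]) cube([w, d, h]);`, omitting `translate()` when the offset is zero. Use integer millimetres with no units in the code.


cube([118, 108, 2654]);


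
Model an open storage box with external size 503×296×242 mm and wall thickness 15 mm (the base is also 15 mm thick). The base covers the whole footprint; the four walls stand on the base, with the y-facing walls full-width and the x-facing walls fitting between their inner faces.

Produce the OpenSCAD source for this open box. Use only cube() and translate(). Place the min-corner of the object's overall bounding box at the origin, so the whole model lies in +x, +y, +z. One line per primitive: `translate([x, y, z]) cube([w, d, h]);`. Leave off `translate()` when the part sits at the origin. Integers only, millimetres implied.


cube([503, 296, 15]);
translate([0, 0, 15]) cube([503, 15, 227]);
translate([0, 281, 15]) cube([503, 15, 227]);
translate([0, 15, 15]) cube([15, 266, 227]);
translate([488, 15, 15]) cube([15, 266, 227]);


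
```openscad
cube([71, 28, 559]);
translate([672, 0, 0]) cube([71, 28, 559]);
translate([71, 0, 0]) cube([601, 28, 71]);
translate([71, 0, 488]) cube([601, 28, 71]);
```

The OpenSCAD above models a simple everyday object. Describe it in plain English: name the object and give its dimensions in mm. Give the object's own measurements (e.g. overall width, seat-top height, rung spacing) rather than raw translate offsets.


A rectangular picture frame lying in the x–z plane (depth along y). The opening is 601 mm wide (x) by 417 mm tall (z), surrounded by a border 71 mm wide on all four sides. The frame is 28 mm deep and is made of two full-height vertical stiles with two horizontal rails fitted between them.


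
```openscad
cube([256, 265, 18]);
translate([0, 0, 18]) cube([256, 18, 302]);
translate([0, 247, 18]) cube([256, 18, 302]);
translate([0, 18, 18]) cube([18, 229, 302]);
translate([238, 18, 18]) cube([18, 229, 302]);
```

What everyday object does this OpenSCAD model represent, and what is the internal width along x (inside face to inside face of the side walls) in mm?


An open box. The internal width is 220 mm.

A 256×265 base slab with four walls standing on it — an open box. The base is 256 mm wide and the walls are 18 mm thick, so the internal width is 256 − 2 × 18 = 220 mm.


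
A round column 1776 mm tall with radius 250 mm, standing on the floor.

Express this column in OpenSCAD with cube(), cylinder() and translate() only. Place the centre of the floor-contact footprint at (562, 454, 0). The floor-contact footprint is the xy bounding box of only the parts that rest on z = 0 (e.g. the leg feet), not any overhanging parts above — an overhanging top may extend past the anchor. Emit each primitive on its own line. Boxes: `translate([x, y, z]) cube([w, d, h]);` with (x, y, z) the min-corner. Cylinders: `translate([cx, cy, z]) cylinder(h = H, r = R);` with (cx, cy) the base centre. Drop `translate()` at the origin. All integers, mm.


translate([562, 454, 0]) cylinder(h = 1776, r = 250);


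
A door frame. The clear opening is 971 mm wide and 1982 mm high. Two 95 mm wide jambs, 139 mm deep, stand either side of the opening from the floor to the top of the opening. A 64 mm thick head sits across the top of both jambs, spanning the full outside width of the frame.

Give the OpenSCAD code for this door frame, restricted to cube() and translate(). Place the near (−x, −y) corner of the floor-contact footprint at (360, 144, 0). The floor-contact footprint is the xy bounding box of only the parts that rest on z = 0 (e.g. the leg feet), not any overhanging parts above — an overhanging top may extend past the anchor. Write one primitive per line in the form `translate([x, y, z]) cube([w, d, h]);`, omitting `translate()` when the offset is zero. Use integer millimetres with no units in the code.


translate([360, 144, 0]) cube([95, 139, 1982]);
translate([1426, 144, 0]) cube([95, 139, 1982]);
translate([360, 144, 1982]) cube([1161, 139, 64]);


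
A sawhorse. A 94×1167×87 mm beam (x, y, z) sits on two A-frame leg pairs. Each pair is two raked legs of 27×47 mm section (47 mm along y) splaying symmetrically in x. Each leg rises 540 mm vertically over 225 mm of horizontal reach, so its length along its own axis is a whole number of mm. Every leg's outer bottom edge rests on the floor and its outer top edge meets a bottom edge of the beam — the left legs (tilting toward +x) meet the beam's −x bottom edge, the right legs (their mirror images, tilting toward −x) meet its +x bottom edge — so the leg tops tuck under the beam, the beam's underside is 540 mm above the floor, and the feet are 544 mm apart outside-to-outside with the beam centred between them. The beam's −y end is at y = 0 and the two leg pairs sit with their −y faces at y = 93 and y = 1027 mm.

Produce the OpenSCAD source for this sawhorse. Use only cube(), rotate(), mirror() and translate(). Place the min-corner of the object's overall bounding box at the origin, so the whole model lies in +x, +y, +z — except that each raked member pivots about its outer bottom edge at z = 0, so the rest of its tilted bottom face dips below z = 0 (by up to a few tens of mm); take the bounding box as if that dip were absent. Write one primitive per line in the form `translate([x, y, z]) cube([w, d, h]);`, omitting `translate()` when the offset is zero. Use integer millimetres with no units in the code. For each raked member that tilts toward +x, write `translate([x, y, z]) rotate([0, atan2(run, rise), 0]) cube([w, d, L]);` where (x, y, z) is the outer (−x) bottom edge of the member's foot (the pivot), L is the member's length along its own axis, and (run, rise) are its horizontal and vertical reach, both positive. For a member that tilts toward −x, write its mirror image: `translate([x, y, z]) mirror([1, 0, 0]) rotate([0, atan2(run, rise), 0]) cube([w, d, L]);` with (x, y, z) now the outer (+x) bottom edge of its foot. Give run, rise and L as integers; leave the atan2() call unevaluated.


translate([225, 0, 540]) cube([94, 1167, 87]);
translate([0, 93, 0]) rotate([0, atan2(225, 540), 0]) cube([27, 47, 585]);
translate([544, 93, 0]) mirror([1, 0, 0]) rotate([0, atan2(225, 540), 0]) cube([27, 47, 585]);
translate([0, 1027, 0]) rotate([0, atan2(225, 540), 0]) cube([27, 47, 585]);
translate([544, 1027, 0]) mirror([1, 0, 0]) rotate([0, atan2(225, 540), 0]) cube([27, 47, 585]);


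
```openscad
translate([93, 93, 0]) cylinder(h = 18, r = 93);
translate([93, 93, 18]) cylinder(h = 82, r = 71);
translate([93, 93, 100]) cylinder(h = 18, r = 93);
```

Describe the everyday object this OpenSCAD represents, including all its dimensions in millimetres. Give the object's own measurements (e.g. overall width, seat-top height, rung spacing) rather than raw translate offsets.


A spool: two coaxial disc flanges of radius 93 mm and thickness 18 mm, joined by a core cylinder of radius 71 mm and height 82 mm. The lower flange rests on z = 0 and the three cylinders share a vertical axis.


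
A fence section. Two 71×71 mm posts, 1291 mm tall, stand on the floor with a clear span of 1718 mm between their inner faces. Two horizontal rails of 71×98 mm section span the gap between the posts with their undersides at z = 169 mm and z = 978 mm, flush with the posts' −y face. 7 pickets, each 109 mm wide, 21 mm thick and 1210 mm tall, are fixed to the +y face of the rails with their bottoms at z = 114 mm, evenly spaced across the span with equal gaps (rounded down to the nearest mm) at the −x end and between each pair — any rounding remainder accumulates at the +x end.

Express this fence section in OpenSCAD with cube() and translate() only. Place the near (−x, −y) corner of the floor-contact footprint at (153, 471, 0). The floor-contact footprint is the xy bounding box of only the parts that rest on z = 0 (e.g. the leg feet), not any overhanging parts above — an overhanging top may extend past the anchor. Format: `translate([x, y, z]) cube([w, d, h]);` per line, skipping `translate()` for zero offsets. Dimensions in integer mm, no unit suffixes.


translate([153, 471, 0]) cube([71, 71, 1291]);
translate([1942, 471, 0]) cube([71, 71, 1291]);
translate([224, 471, 169]) cube([1718, 71, 98]);
translate([224, 471, 978]) cube([1718, 71, 98]);
translate([343, 542, 114]) cube([109, 21, 1210]);
translate([571, 542, 114]) cube([109, 21, 1210]);
translate([799, 542, 114]) cube([109, 21, 1210]);
translate([1027, 542, 114]) cube([109, 21, 1210]);
translate([1255, 542, 114]) cube([109, 21, 1210]);
translate([1483, 542, 114]) cube([109, 21, 1210]);
translate([1711, 542, 114]) cube([109, 21, 1210]);


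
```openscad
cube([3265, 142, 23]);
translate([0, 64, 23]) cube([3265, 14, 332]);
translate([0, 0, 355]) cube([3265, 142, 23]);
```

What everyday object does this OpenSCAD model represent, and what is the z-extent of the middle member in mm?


An I-beam. The web height is 332 mm.

Two wide flanges with a thin centred web — an I-beam. Overall 378 mm minus two 23 mm flanges gives a web of 378 − 2·23 = 332 mm.


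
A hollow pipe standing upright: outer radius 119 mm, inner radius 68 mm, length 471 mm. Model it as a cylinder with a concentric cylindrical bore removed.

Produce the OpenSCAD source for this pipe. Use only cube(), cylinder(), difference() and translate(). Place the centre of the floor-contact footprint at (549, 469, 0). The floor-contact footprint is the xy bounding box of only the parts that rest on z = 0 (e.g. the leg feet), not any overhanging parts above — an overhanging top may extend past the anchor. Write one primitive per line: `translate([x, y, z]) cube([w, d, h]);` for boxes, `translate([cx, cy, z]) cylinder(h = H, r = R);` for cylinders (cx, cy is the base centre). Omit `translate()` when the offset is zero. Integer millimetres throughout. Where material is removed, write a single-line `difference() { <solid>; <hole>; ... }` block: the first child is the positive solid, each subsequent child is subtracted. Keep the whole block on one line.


difference() { translate([549, 469, 0]) cylinder(h = 471, r = 119); translate([549, 469, 0]) cylinder(h = 471, r = 68); }


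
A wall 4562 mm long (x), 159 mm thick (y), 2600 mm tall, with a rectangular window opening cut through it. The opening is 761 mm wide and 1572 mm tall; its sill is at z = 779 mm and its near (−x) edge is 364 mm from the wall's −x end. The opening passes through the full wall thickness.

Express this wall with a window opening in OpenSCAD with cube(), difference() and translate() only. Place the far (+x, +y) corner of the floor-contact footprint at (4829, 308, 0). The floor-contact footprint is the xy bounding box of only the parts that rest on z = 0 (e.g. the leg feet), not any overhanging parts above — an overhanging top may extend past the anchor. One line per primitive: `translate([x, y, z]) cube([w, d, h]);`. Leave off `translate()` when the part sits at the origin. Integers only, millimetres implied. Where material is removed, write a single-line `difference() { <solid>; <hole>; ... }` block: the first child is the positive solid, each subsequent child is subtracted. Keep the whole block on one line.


difference() { translate([267, 149, 0]) cube([4562, 159, 2600]); translate([631, 149, 779]) cube([761, 159, 1572]); }


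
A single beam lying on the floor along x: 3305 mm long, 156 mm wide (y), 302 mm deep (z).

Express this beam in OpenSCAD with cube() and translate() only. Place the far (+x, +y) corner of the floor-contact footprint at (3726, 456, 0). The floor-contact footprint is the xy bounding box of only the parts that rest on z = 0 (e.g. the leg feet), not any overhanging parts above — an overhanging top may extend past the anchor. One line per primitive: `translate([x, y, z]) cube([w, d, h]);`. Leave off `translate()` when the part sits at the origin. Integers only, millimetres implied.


translate([421, 300, 0]) cube([3305, 156, 302]);


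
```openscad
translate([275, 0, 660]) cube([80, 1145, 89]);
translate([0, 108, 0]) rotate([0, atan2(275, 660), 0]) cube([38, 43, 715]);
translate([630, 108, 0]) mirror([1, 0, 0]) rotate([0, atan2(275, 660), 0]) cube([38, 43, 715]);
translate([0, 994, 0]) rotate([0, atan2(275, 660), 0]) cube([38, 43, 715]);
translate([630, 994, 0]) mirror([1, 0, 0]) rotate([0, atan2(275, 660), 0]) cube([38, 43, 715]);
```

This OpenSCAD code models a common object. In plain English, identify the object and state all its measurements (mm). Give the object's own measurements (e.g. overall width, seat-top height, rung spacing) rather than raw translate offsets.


A sawhorse. A 80×1145×89 mm beam (x, y, z) sits on two A-frame leg pairs. Each pair is two raked legs of 38×43 mm section (43 mm along y) splaying symmetrically in x. Each leg rises 660 mm vertically over 275 mm of horizontal reach and is 715 mm long along its own axis. Every leg's outer bottom edge rests on the floor and its outer top edge meets a bottom edge of the beam — the left legs (tilting toward +x) meet the beam's −x bottom edge, the right legs (their mirror images, tilting toward −x) meet its +x bottom edge — so the leg tops tuck under the beam, the beam's underside is 660 mm above the floor, and the feet are 630 mm apart outside-to-outside with the beam centred between them. The two leg pairs are set in 108 mm from either end of the beam.


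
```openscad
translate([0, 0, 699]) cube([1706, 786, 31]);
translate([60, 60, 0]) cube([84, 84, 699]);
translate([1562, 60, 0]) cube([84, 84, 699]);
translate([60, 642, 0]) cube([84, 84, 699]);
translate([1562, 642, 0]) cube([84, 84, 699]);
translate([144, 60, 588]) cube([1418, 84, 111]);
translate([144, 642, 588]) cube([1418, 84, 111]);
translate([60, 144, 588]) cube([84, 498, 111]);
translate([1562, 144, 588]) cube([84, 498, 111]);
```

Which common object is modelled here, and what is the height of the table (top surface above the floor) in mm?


A table. The table height is 730 mm.

A 1706×786×31 slab sits at z = 699 on four 84 mm square posts — a table. The top surface is at 699 + 31 = 730 mm.


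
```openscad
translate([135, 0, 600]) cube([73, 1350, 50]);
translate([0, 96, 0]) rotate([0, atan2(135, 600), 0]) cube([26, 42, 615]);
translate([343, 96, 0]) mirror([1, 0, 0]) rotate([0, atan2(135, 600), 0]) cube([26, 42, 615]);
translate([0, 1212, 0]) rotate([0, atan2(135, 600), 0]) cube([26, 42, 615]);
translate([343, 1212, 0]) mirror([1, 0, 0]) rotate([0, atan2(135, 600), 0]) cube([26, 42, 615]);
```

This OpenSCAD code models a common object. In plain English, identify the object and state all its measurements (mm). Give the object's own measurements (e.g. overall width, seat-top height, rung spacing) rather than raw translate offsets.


A sawhorse. A 73×1350×50 mm beam (x, y, z) sits on two A-frame leg pairs. Each pair is two raked legs of 26×42 mm section (42 mm along y) splaying symmetrically in x. Each leg rises 600 mm vertically over 135 mm of horizontal reach and is 615 mm long along its own axis. Every leg's outer bottom edge rests on the floor and its outer top edge meets a bottom edge of the beam — the left legs (tilting toward +x) meet the beam's −x bottom edge, the right legs (their mirror images, tilting toward −x) meet its +x bottom edge — so the leg tops tuck under the beam, the beam's underside is 600 mm above the floor, and the feet are 343 mm apart outside-to-outside with the beam centred between them. The two leg pairs are set in 96 mm from either end of the beam.


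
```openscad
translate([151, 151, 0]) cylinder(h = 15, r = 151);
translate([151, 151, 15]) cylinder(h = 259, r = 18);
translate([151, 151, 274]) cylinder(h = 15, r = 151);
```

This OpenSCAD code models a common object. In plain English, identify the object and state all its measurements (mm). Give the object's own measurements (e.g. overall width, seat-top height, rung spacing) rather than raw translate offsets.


A spool: two coaxial disc flanges of radius 151 mm and thickness 15 mm, joined by a core cylinder of radius 18 mm and height 259 mm. The lower flange rests on z = 0 and the three cylinders share a vertical axis.


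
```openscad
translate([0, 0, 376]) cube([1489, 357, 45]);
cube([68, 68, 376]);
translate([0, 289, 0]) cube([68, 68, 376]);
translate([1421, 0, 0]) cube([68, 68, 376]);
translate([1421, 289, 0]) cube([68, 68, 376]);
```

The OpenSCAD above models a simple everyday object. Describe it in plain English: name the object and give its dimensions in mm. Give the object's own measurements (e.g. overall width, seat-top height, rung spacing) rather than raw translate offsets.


A long wooden bench with a 1489 mm (x) × 357 mm (y) seat, 45 mm thick, its top surface 421 mm above the floor. Four 68 mm square legs at the seat corners, flush with the edges, run from z = 0 to the seat underside.


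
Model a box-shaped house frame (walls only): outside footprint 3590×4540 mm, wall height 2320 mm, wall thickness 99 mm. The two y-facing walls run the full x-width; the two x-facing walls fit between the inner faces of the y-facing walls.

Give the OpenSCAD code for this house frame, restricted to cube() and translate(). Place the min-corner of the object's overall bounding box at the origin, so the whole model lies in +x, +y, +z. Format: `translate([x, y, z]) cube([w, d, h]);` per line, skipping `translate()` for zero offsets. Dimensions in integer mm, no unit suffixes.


cube([3590, 99, 2320]);
translate([0, 4441, 0]) cube([3590, 99, 2320]);
translate([0, 99, 0]) cube([99, 4342, 2320]);
translate([3491, 99, 0]) cube([99, 4342, 2320]);


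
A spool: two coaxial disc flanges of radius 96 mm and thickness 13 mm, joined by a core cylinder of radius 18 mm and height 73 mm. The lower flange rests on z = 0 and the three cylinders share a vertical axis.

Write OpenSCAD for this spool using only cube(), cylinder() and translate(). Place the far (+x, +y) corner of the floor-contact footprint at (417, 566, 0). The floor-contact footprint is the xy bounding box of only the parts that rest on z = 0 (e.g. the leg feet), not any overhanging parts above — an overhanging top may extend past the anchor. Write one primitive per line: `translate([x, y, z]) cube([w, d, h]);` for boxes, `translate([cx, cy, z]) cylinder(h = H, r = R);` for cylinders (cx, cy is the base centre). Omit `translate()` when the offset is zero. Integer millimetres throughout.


translate([321, 470, 0]) cylinder(h = 13, r = 96);
translate([321, 470, 13]) cylinder(h = 73, r = 18);
translate([321, 470, 86]) cylinder(h = 13, r = 96);


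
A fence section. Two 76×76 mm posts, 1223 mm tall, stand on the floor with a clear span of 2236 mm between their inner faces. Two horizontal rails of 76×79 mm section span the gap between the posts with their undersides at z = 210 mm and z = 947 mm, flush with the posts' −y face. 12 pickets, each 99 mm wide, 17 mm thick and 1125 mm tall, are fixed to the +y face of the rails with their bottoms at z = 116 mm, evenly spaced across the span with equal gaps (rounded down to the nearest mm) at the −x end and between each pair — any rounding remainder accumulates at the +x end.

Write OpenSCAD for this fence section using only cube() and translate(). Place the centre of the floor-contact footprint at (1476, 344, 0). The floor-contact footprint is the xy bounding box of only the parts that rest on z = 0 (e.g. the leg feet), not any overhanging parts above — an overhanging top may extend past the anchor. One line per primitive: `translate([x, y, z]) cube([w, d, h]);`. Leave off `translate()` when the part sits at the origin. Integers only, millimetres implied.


translate([282, 306, 0]) cube([76, 76, 1223]);
translate([2594, 306, 0]) cube([76, 76, 1223]);
translate([358, 306, 210]) cube([2236, 76, 79]);
translate([358, 306, 947]) cube([2236, 76, 79]);
translate([438, 382, 116]) cube([99, 17, 1125]);
translate([617, 382, 116]) cube([99, 17, 1125]);
translate([796, 382, 116]) cube([99, 17, 1125]);
translate([975, 382, 116]) cube([99, 17, 1125]);
translate([1154, 382, 116]) cube([99, 17, 1125]);
translate([1333, 382, 116]) cube([99, 17, 1125]);
translate([1512, 382, 116]) cube([99, 17, 1125]);
translate([1691, 382, 116]) cube([99, 17, 1125]);
translate([1870, 382, 116]) cube([99, 17, 1125]);
translate([2049, 382, 116]) cube([99, 17, 1125]);
translate([2228, 382, 116]) cube([99, 17, 1125]);
translate([2407, 382, 116]) cube([99, 17, 1125]);


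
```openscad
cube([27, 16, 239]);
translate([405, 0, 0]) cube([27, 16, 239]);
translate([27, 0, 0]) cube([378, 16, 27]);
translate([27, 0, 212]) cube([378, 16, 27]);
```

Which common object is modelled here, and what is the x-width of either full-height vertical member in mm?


A picture frame. The border width is 27 mm.

Four thin pieces enclosing a rectangular opening — a picture frame. The two full-height stiles are 239 mm tall; the top rail sits at z = 212 and is 27 mm tall, so the border above the opening is 239 − 212 = 27 mm, matching the stile x-width.


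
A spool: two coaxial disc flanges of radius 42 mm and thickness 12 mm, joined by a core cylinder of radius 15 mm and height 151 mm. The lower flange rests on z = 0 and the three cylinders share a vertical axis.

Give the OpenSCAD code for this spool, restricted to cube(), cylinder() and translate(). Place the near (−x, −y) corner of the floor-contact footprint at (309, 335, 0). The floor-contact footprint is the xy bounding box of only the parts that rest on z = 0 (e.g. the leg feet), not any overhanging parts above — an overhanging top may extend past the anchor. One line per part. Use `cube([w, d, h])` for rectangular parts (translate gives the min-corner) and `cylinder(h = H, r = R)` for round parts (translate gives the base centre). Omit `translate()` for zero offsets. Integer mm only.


translate([351, 377, 0]) cylinder(h = 12, r = 42);
translate([351, 377, 12]) cylinder(h = 151, r = 15);
translate([351, 377, 163]) cylinder(h = 12, r = 42);


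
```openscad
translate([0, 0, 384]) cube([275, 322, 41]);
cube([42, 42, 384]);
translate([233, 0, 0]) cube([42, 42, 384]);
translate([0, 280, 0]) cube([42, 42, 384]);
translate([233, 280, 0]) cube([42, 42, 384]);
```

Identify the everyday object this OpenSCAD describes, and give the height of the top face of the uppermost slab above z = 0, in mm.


A stool. The seat height is 425 mm.

A 275×322×41 slab at z = 384 on four corner posts — a stool. The seat top is 384 + 41 = 425 mm.


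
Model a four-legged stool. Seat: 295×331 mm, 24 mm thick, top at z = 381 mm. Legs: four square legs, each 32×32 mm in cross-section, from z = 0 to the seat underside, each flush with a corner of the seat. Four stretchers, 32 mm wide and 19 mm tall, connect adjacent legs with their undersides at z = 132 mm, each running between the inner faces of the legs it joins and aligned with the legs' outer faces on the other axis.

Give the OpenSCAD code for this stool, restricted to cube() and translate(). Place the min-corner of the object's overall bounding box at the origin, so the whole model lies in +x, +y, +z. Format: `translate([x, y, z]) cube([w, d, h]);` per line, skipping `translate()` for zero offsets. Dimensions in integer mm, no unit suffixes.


translate([0, 0, 357]) cube([295, 331, 24]);
cube([32, 32, 357]);
translate([263, 0, 0]) cube([32, 32, 357]);
translate([0, 299, 0]) cube([32, 32, 357]);
translate([263, 299, 0]) cube([32, 32, 357]);
translate([32, 0, 132]) cube([231, 32, 19]);
translate([32, 299, 132]) cube([231, 32, 19]);
translate([0, 32, 132]) cube([32, 267, 19]);
translate([263, 32, 132]) cube([32, 267, 19]);


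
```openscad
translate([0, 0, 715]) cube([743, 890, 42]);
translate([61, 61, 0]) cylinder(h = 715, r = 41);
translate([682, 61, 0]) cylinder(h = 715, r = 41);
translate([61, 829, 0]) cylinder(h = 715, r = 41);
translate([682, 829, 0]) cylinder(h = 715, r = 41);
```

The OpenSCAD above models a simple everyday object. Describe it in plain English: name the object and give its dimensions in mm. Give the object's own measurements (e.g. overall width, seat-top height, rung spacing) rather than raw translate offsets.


A table: top 743 mm (x) × 890 mm (y), 42 mm thick, upper face at z = 757 mm, on four round legs of 82 mm diameter, each leg's bounding box inset 20 mm from the nearest pair of top edges from z = 0 to the bottom of the top.
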